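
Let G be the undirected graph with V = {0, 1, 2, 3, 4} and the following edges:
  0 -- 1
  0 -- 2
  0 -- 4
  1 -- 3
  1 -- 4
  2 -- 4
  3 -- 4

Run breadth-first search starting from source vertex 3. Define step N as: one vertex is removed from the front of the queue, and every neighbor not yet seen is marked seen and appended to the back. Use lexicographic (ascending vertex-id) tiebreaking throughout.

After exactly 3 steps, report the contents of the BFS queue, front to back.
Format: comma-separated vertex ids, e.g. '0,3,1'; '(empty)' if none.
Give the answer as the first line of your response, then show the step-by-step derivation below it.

0,2

step 1: dequeue 3; queue=[1,4]; order=3
step 2: dequeue 1; queue=[4,0]; order=3,1
step 3: dequeue 4; queue=[0,2]; order=3,1,4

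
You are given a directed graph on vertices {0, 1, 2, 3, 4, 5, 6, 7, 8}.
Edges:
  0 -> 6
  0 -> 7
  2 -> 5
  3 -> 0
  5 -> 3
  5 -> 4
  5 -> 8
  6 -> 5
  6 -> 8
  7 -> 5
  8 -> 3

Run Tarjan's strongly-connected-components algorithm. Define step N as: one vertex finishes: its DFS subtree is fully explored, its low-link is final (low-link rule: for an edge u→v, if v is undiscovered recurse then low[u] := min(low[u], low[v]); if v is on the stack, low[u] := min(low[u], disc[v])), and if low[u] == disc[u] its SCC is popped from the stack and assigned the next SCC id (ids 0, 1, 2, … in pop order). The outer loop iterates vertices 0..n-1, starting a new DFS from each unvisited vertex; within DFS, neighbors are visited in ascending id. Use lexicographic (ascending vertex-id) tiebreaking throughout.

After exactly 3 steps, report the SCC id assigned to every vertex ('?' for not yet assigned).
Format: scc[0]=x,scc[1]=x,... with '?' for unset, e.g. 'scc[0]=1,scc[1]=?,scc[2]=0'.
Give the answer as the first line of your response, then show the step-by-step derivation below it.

scc[0]=?,scc[1]=?,scc[2]=?,scc[3]=?,scc[4]=0,scc[5]=?,scc[6]=?,scc[7]=?,scc[8]=?

step 1: low=(low[0]=0,low[1]=?,low[2]=?,low[3]=0,low[4]=?,low[5]=2,low[6]=1,low[7]=?,low[8]=?); scc=(scc[0]=?,scc[1]=?,scc[2]=?,scc[3]=?,scc[4]=?,scc[5]=?,scc[6]=?,scc[7]=?,scc[8]=?)
step 2: low=(low[0]=0,low[1]=?,low[2]=?,low[3]=0,low[4]=4,low[5]=0,low[6]=1,low[7]=?,low[8]=?); scc=(scc[0]=?,scc[1]=?,scc[2]=?,scc[3]=?,scc[4]=0,scc[5]=?,scc[6]=?,scc[7]=?,scc[8]=?)
step 3: low=(low[0]=0,low[1]=?,low[2]=?,low[3]=0,low[4]=4,low[5]=0,low[6]=1,low[7]=?,low[8]=3); scc=(scc[0]=?,scc[1]=?,scc[2]=?,scc[3]=?,scc[4]=0,scc[5]=?,scc[6]=?,scc[7]=?,scc[8]=?)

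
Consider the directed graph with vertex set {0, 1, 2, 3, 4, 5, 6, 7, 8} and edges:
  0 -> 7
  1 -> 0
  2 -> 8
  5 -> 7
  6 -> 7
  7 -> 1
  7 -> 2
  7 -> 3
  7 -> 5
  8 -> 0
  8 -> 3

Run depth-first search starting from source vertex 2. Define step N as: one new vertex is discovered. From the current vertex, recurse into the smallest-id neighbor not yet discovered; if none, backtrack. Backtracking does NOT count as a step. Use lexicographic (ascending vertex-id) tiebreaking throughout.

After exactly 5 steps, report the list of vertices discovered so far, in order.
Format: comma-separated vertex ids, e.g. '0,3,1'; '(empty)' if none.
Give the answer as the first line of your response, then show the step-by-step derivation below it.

2,8,0,7,1

step 1: discover 2; path=2; order=2
step 2: discover 8; path=2>8; order=2,8
step 3: discover 0; path=2>8>0; order=2,8,0
step 4: discover 7; path=2>8>0>7; order=2,8,0,7
step 5: discover 1; path=2>8>0>7>1; order=2,8,0,7,1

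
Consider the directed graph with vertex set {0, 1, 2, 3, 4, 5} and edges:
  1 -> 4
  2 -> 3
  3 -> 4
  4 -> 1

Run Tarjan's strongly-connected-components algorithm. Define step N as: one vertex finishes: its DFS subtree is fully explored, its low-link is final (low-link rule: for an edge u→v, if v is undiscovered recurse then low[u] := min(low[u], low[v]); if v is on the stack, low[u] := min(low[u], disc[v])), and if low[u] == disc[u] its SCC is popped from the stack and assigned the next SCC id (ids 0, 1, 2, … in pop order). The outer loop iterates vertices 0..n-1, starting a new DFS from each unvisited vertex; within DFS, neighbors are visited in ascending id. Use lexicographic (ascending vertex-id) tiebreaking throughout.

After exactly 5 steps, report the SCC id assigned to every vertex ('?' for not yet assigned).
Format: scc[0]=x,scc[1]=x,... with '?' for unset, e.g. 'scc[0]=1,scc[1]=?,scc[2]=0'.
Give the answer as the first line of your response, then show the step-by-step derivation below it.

scc[0]=0,scc[1]=1,scc[2]=3,scc[3]=2,scc[4]=1,scc[5]=?

step 1: low=(low[0]=0,low[1]=?,low[2]=?,low[3]=?,low[4]=?,low[5]=?); scc=(scc[0]=0,scc[1]=?,scc[2]=?,scc[3]=?,scc[4]=?,scc[5]=?)
step 2: low=(low[0]=0,low[1]=1,low[2]=?,low[3]=?,low[4]=1,low[5]=?); scc=(scc[0]=0,scc[1]=?,scc[2]=?,scc[3]=?,scc[4]=?,scc[5]=?)
step 3: low=(low[0]=0,low[1]=1,low[2]=?,low[3]=?,low[4]=1,low[5]=?); scc=(scc[0]=0,scc[1]=1,scc[2]=?,scc[3]=?,scc[4]=1,scc[5]=?)
step 4: low=(low[0]=0,low[1]=1,low[2]=3,low[3]=4,low[4]=1,low[5]=?); scc=(scc[0]=0,scc[1]=1,scc[2]=?,scc[3]=2,scc[4]=1,scc[5]=?)
step 5: low=(low[0]=0,low[1]=1,low[2]=3,low[3]=4,low[4]=1,low[5]=?); scc=(scc[0]=0,scc[1]=1,scc[2]=3,scc[3]=2,scc[4]=1,scc[5]=?)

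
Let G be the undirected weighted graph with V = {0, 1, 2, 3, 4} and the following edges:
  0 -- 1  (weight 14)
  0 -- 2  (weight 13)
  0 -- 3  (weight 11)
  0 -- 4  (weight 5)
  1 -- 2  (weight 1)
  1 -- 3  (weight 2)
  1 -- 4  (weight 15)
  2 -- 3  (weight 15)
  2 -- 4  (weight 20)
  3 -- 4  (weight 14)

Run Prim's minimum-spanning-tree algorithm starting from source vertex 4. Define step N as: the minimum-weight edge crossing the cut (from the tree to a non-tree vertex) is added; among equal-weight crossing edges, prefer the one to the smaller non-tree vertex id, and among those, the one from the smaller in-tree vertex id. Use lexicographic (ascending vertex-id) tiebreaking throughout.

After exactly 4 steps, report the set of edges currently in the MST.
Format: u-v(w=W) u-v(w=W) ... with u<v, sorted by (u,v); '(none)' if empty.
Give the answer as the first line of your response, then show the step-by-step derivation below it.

0-3(w=11) 0-4(w=5) 1-2(w=1) 1-3(w=2)

step 1: add edge 0-4 (w=5); MST = {0-4(w=5)}
step 2: add edge 0-3 (w=11); MST = {0-3(w=11) 0-4(w=5)}
step 3: add edge 1-3 (w=2); MST = {0-3(w=11) 0-4(w=5) 1-3(w=2)}
step 4: add edge 1-2 (w=1); MST = {0-3(w=11) 0-4(w=5) 1-2(w=1) 1-3(w=2)}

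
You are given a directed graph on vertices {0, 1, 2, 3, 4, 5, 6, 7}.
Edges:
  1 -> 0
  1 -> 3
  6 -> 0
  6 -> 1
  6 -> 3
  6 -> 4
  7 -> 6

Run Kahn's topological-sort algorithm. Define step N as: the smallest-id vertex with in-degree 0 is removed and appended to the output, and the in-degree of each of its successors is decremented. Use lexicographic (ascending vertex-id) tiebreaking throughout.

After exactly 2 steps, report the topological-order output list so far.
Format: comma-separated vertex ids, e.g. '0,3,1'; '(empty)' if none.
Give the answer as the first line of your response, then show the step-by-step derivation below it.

2,5

step 1: output 2; order=[2]; indeg=(2,1,0,2,1,0,1,0)
step 2: output 5; order=[2,5]; indeg=(2,1,0,2,1,0,1,0)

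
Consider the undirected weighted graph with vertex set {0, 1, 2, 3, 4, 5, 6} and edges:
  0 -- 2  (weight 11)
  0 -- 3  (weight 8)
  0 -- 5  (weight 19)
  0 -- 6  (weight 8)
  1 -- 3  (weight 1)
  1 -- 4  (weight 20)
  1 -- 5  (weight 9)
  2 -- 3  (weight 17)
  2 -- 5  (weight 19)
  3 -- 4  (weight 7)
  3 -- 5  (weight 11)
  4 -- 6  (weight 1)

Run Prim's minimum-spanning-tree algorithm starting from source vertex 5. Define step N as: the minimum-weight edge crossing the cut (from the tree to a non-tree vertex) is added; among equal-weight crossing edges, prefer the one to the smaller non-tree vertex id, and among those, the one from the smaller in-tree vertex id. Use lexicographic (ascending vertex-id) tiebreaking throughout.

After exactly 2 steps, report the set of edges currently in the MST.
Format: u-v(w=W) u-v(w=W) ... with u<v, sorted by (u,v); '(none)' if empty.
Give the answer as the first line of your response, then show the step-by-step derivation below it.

1-3(w=1) 1-5(w=9)

step 1: add edge 1-5 (w=9); MST = {1-5(w=9)}
step 2: add edge 1-3 (w=1); MST = {1-3(w=1) 1-5(w=9)}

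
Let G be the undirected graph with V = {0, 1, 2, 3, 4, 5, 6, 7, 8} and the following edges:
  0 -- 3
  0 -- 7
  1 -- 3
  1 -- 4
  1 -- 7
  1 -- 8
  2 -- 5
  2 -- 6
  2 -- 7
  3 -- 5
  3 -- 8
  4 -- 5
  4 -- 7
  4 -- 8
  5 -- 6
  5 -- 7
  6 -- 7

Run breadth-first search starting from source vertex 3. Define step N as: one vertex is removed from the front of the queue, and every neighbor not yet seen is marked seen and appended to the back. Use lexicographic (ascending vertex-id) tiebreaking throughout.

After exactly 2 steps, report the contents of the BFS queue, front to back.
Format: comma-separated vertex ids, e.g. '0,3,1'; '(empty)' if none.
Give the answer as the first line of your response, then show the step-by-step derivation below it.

1,5,8,7

step 1: dequeue 3; queue=[0,1,5,8]; order=3
step 2: dequeue 0; queue=[1,5,8,7]; order=3,0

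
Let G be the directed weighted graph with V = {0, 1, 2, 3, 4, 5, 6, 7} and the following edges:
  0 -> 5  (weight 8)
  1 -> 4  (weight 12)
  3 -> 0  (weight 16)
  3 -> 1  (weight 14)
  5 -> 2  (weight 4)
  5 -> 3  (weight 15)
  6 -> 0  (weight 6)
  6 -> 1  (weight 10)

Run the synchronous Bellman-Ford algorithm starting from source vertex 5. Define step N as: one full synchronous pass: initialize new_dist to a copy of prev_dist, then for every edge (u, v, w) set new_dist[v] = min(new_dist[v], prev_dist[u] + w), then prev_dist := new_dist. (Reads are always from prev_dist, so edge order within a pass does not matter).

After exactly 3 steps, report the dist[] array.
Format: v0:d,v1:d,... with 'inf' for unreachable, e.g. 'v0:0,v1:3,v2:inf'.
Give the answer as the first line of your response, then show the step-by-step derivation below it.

v0:31,v1:29,v2:4,v3:15,v4:41,v5:0,v6:inf,v7:inf

step 1: dist = v0:inf,v1:inf,v2:4,v3:15,v4:inf,v5:0,v6:inf,v7:inf
step 2: dist = v0:31,v1:29,v2:4,v3:15,v4:inf,v5:0,v6:inf,v7:inf
step 3: dist = v0:31,v1:29,v2:4,v3:15,v4:41,v5:0,v6:inf,v7:inf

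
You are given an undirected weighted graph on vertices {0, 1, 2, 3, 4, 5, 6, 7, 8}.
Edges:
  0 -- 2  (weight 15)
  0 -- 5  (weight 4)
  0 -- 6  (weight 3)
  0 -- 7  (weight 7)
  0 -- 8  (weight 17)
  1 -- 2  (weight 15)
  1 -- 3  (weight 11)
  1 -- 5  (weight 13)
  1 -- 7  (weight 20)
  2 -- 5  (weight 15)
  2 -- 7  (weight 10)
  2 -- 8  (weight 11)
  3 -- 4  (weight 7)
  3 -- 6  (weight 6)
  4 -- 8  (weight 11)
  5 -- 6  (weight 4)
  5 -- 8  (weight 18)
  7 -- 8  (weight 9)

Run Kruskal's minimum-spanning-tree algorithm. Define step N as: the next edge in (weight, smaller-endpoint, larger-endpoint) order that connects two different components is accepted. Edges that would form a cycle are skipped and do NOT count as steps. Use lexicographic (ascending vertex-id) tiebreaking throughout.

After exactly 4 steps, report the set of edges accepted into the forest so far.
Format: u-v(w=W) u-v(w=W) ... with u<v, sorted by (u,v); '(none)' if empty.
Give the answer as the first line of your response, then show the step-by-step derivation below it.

0-5(w=4) 0-6(w=3) 0-7(w=7) 3-6(w=6)

step 1: add edge 0-6 (w=3); MST = {0-6(w=3)}
step 2: add edge 0-5 (w=4); MST = {0-5(w=4) 0-6(w=3)}
step 3: add edge 3-6 (w=6); MST = {0-5(w=4) 0-6(w=3) 3-6(w=6)}
step 4: add edge 0-7 (w=7); MST = {0-5(w=4) 0-6(w=3) 0-7(w=7) 3-6(w=6)}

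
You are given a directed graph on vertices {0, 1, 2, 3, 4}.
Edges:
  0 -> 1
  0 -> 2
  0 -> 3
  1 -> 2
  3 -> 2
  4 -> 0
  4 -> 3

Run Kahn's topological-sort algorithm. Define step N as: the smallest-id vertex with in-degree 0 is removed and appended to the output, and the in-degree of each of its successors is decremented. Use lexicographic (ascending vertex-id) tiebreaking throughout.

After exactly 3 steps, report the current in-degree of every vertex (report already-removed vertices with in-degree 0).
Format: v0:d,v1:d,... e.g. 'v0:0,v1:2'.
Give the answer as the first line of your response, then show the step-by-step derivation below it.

v0:0,v1:0,v2:1,v3:0,v4:0

step 1: output 4; order=[4]; indeg=(0,1,3,1,0)
step 2: output 0; order=[4,0]; indeg=(0,0,2,0,0)
step 3: output 1; order=[4,0,1]; indeg=(0,0,1,0,0)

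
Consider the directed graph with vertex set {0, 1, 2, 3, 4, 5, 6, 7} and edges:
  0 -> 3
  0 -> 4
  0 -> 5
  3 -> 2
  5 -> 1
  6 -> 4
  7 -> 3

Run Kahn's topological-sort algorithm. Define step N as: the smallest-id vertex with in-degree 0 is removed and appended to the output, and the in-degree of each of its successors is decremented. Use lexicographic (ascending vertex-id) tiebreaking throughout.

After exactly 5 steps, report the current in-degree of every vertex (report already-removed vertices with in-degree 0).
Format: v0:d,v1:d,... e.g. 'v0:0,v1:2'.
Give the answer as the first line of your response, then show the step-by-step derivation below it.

v0:0,v1:0,v2:1,v3:1,v4:0,v5:0,v6:0,v7:0

step 1: output 0; order=[0]; indeg=(0,1,1,1,1,0,0,0)
step 2: output 5; order=[0,5]; indeg=(0,0,1,1,1,0,0,0)
step 3: output 1; order=[0,5,1]; indeg=(0,0,1,1,1,0,0,0)
step 4: output 6; order=[0,5,1,6]; indeg=(0,0,1,1,0,0,0,0)
step 5: output 4; order=[0,5,1,6,4]; indeg=(0,0,1,1,0,0,0,0)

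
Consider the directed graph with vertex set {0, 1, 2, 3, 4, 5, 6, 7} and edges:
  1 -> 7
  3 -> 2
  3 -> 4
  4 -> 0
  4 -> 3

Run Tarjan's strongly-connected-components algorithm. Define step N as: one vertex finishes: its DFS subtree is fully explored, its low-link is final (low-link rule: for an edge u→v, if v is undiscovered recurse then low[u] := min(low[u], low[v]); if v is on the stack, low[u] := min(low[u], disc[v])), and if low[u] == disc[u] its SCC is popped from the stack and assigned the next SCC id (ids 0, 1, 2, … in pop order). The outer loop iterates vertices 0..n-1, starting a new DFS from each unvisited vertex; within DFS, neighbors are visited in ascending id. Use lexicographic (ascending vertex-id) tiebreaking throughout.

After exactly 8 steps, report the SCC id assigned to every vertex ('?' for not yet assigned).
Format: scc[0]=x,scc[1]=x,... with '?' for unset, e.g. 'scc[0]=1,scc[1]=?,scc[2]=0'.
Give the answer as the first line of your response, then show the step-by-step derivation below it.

scc[0]=0,scc[1]=2,scc[2]=3,scc[3]=4,scc[4]=4,scc[5]=5,scc[6]=6,scc[7]=1

step 1: low=(low[0]=0,low[1]=?,low[2]=?,low[3]=?,low[4]=?,low[5]=?,low[6]=?,low[7]=?); scc=(scc[0]=0,scc[1]=?,scc[2]=?,scc[3]=?,scc[4]=?,scc[5]=?,scc[6]=?,scc[7]=?)
step 2: low=(low[0]=0,low[1]=1,low[2]=?,low[3]=?,low[4]=?,low[5]=?,low[6]=?,low[7]=2); scc=(scc[0]=0,scc[1]=?,scc[2]=?,scc[3]=?,scc[4]=?,scc[5]=?,scc[6]=?,scc[7]=1)
step 3: low=(low[0]=0,low[1]=1,low[2]=?,low[3]=?,low[4]=?,low[5]=?,low[6]=?,low[7]=2); scc=(scc[0]=0,scc[1]=2,scc[2]=?,scc[3]=?,scc[4]=?,scc[5]=?,scc[6]=?,scc[7]=1)
step 4: low=(low[0]=0,low[1]=1,low[2]=3,low[3]=?,low[4]=?,low[5]=?,low[6]=?,low[7]=2); scc=(scc[0]=0,scc[1]=2,scc[2]=3,scc[3]=?,scc[4]=?,scc[5]=?,scc[6]=?,scc[7]=1)
step 5: low=(low[0]=0,low[1]=1,low[2]=3,low[3]=4,low[4]=4,low[5]=?,low[6]=?,low[7]=2); scc=(scc[0]=0,scc[1]=2,scc[2]=3,scc[3]=?,scc[4]=?,scc[5]=?,scc[6]=?,scc[7]=1)
step 6: low=(low[0]=0,low[1]=1,low[2]=3,low[3]=4,low[4]=4,low[5]=?,low[6]=?,low[7]=2); scc=(scc[0]=0,scc[1]=2,scc[2]=3,scc[3]=4,scc[4]=4,scc[5]=?,scc[6]=?,scc[7]=1)
step 7: low=(low[0]=0,low[1]=1,low[2]=3,low[3]=4,low[4]=4,low[5]=6,low[6]=?,low[7]=2); scc=(scc[0]=0,scc[1]=2,scc[2]=3,scc[3]=4,scc[4]=4,scc[5]=5,scc[6]=?,scc[7]=1)
step 8: low=(low[0]=0,low[1]=1,low[2]=3,low[3]=4,low[4]=4,low[5]=6,low[6]=7,low[7]=2); scc=(scc[0]=0,scc[1]=2,scc[2]=3,scc[3]=4,scc[4]=4,scc[5]=5,scc[6]=6,scc[7]=1)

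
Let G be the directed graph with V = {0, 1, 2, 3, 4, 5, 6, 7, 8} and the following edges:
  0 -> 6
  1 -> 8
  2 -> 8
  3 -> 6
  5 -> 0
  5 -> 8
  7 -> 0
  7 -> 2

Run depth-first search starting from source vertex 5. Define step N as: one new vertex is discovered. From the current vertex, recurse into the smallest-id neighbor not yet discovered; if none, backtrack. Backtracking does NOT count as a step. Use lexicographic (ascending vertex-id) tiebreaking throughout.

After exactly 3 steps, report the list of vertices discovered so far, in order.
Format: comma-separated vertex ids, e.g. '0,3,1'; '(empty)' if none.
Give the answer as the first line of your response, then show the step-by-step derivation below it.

5,0,6

step 1: discover 5; path=5; order=5
step 2: discover 0; path=5>0; order=5,0
step 3: discover 6; path=5>0>6; order=5,0,6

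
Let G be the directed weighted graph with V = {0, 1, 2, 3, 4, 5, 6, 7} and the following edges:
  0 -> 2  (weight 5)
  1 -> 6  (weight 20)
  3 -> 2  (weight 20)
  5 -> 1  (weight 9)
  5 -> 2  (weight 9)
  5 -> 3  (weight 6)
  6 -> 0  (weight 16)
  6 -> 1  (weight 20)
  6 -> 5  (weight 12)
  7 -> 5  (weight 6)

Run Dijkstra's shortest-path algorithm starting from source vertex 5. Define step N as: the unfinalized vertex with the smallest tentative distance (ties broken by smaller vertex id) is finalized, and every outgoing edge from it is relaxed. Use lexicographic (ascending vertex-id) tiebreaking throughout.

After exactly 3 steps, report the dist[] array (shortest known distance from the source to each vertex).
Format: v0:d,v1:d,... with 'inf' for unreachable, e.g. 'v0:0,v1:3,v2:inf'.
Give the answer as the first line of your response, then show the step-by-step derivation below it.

v0:inf,v1:9,v2:9,v3:6,v4:inf,v5:0,v6:29,v7:inf

step 1: dist = v0:inf,v1:9,v2:9,v3:6,v4:inf,v5:0,v6:inf,v7:inf
step 2: dist = v0:inf,v1:9,v2:9,v3:6,v4:inf,v5:0,v6:inf,v7:inf
step 3: dist = v0:inf,v1:9,v2:9,v3:6,v4:inf,v5:0,v6:29,v7:inf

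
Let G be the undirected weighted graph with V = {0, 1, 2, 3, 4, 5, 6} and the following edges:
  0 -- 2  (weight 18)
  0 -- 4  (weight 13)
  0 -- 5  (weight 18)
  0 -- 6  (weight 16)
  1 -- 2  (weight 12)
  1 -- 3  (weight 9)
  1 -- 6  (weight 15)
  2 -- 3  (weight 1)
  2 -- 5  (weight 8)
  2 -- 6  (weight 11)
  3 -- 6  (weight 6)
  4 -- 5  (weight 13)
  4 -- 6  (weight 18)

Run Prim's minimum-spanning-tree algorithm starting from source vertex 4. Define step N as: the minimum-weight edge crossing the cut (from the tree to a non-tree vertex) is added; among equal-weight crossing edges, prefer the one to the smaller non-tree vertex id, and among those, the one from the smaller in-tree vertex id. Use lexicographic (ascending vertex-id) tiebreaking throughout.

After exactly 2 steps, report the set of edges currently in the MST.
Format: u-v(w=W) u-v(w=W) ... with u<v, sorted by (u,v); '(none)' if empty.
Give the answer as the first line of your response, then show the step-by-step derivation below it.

0-4(w=13) 4-5(w=13)

step 1: add edge 0-4 (w=13); MST = {0-4(w=13)}
step 2: add edge 4-5 (w=13); MST = {0-4(w=13) 4-5(w=13)}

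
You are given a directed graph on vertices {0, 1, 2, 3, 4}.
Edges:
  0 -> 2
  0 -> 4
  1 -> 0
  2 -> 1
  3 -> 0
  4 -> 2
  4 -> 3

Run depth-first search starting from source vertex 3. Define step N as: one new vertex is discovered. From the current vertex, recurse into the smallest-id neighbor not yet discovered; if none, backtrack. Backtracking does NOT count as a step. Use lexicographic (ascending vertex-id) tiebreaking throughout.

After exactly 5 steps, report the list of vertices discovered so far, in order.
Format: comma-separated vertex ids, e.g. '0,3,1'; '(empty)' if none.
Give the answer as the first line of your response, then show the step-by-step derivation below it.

3,0,2,1,4

step 1: discover 3; path=3; order=3
step 2: discover 0; path=3>0; order=3,0
step 3: discover 2; path=3>0>2; order=3,0,2
step 4: discover 1; path=3>0>2>1; order=3,0,2,1
step 5: discover 4; path=3>0>4; order=3,0,2,1,4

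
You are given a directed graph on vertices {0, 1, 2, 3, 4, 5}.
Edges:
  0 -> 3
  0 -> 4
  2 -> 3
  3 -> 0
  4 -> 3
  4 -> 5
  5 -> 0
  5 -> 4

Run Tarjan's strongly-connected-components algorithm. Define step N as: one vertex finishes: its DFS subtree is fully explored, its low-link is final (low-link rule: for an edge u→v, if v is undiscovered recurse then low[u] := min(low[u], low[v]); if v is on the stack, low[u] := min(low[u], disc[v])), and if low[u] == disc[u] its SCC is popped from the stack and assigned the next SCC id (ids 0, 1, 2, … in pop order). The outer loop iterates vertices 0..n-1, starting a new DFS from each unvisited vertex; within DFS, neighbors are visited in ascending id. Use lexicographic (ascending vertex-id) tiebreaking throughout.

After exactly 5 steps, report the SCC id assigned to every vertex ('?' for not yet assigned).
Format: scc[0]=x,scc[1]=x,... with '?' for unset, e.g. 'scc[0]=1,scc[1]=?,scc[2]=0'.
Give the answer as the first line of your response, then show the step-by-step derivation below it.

scc[0]=0,scc[1]=1,scc[2]=?,scc[3]=0,scc[4]=0,scc[5]=0

step 1: low=(low[0]=0,low[1]=?,low[2]=?,low[3]=0,low[4]=?,low[5]=?); scc=(scc[0]=?,scc[1]=?,scc[2]=?,scc[3]=?,scc[4]=?,scc[5]=?)
step 2: low=(low[0]=0,low[1]=?,low[2]=?,low[3]=0,low[4]=1,low[5]=0); scc=(scc[0]=?,scc[1]=?,scc[2]=?,scc[3]=?,scc[4]=?,scc[5]=?)
step 3: low=(low[0]=0,low[1]=?,low[2]=?,low[3]=0,low[4]=0,low[5]=0); scc=(scc[0]=?,scc[1]=?,scc[2]=?,scc[3]=?,scc[4]=?,scc[5]=?)
step 4: low=(low[0]=0,low[1]=?,low[2]=?,low[3]=0,low[4]=0,low[5]=0); scc=(scc[0]=0,scc[1]=?,scc[2]=?,scc[3]=0,scc[4]=0,scc[5]=0)
step 5: low=(low[0]=0,low[1]=4,low[2]=?,low[3]=0,low[4]=0,low[5]=0); scc=(scc[0]=0,scc[1]=1,scc[2]=?,scc[3]=0,scc[4]=0,scc[5]=0)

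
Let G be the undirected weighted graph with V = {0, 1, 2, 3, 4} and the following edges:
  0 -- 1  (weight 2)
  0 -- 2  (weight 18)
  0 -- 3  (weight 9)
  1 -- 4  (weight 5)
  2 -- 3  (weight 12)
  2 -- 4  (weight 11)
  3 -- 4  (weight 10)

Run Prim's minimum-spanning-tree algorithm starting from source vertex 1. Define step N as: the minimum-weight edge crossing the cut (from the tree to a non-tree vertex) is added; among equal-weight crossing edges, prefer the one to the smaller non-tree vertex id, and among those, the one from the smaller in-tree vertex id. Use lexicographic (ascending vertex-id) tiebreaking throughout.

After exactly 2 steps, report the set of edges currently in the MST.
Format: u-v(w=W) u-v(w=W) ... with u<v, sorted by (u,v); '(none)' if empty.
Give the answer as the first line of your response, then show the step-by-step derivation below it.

0-1(w=2) 1-4(w=5)

step 1: add edge 0-1 (w=2); MST = {0-1(w=2)}
step 2: add edge 1-4 (w=5); MST = {0-1(w=2) 1-4(w=5)}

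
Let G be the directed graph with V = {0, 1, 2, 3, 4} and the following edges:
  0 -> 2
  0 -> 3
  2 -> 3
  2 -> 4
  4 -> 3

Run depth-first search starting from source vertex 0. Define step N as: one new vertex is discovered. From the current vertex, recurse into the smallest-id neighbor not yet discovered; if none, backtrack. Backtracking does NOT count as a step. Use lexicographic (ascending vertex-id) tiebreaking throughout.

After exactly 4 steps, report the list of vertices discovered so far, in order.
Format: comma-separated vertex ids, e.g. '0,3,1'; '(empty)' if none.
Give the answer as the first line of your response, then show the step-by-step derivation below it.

0,2,3,4

step 1: discover 0; path=0; order=0
step 2: discover 2; path=0>2; order=0,2
step 3: discover 3; path=0>2>3; order=0,2,3
step 4: discover 4; path=0>2>4; order=0,2,3,4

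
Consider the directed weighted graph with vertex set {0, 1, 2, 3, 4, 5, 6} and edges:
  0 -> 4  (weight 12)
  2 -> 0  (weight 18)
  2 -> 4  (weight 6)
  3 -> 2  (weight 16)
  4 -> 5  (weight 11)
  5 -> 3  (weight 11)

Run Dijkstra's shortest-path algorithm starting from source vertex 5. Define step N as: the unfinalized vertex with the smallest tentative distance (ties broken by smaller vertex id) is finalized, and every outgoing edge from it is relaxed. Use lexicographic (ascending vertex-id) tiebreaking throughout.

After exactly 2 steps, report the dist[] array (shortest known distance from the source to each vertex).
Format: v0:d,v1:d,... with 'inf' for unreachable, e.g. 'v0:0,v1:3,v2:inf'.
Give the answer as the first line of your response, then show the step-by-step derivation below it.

v0:inf,v1:inf,v2:27,v3:11,v4:inf,v5:0,v6:inf

step 1: dist = v0:inf,v1:inf,v2:inf,v3:11,v4:inf,v5:0,v6:inf
step 2: dist = v0:inf,v1:inf,v2:27,v3:11,v4:inf,v5:0,v6:inf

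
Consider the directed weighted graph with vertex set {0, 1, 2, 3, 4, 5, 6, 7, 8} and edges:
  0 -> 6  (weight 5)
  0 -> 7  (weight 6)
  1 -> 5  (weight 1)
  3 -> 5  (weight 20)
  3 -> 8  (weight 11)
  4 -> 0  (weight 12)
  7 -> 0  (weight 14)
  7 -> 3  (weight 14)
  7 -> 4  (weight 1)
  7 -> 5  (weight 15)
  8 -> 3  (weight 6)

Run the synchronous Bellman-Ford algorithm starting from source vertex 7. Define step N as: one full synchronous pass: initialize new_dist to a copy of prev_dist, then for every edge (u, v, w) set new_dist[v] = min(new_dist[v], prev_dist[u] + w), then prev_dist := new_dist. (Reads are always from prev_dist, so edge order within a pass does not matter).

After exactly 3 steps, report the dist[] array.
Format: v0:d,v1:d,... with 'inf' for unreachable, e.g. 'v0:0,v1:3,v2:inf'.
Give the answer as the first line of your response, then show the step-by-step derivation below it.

v0:13,v1:inf,v2:inf,v3:14,v4:1,v5:15,v6:18,v7:0,v8:25

step 1: dist = v0:14,v1:inf,v2:inf,v3:14,v4:1,v5:15,v6:inf,v7:0,v8:inf
step 2: dist = v0:13,v1:inf,v2:inf,v3:14,v4:1,v5:15,v6:19,v7:0,v8:25
step 3: dist = v0:13,v1:inf,v2:inf,v3:14,v4:1,v5:15,v6:18,v7:0,v8:25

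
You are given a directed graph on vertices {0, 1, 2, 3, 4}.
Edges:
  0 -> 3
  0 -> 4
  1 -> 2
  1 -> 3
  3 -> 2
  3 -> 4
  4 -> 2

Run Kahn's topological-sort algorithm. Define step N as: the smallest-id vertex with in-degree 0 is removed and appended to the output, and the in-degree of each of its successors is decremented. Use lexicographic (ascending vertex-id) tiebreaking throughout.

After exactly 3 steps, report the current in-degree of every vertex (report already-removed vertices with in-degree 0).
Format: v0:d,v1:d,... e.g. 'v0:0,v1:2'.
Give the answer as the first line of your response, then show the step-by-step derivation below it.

v0:0,v1:0,v2:1,v3:0,v4:0

step 1: output 0; order=[0]; indeg=(0,0,3,1,1)
step 2: output 1; order=[0,1]; indeg=(0,0,2,0,1)
step 3: output 3; order=[0,1,3]; indeg=(0,0,1,0,0)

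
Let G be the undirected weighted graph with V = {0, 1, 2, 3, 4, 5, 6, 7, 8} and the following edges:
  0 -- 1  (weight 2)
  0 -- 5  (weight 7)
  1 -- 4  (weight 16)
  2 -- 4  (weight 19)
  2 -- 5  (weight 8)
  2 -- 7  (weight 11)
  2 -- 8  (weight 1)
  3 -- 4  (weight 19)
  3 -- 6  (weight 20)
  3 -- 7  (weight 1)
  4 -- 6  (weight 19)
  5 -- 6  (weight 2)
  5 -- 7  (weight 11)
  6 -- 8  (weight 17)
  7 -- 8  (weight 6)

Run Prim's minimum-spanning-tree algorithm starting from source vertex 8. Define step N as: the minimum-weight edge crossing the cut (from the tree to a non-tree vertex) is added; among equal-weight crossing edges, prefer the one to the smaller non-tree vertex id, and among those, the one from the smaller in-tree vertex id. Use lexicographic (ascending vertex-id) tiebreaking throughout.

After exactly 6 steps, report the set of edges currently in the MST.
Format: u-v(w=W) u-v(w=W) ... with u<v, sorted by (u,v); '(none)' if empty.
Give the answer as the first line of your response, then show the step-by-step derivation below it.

0-5(w=7) 2-5(w=8) 2-8(w=1) 3-7(w=1) 5-6(w=2) 7-8(w=6)

step 1: add edge 2-8 (w=1); MST = {2-8(w=1)}
step 2: add edge 7-8 (w=6); MST = {2-8(w=1) 7-8(w=6)}
step 3: add edge 3-7 (w=1); MST = {2-8(w=1) 3-7(w=1) 7-8(w=6)}
step 4: add edge 2-5 (w=8); MST = {2-5(w=8) 2-8(w=1) 3-7(w=1) 7-8(w=6)}
step 5: add edge 5-6 (w=2); MST = {2-5(w=8) 2-8(w=1) 3-7(w=1) 5-6(w=2) 7-8(w=6)}
step 6: add edge 0-5 (w=7); MST = {0-5(w=7) 2-5(w=8) 2-8(w=1) 3-7(w=1) 5-6(w=2) 7-8(w=6)}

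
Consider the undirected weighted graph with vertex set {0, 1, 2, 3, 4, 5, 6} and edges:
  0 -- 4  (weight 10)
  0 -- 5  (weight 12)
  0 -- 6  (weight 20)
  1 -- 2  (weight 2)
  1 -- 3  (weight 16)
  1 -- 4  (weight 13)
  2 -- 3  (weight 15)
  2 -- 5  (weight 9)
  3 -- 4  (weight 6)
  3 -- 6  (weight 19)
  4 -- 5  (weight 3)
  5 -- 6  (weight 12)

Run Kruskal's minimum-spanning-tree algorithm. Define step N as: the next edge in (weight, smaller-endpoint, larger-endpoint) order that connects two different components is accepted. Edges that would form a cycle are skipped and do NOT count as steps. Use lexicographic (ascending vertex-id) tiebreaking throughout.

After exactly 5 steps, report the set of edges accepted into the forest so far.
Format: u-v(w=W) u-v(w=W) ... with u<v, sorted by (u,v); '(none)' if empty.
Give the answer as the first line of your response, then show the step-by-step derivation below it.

0-4(w=10) 1-2(w=2) 2-5(w=9) 3-4(w=6) 4-5(w=3)

step 1: add edge 1-2 (w=2); MST = {1-2(w=2)}
step 2: add edge 4-5 (w=3); MST = {1-2(w=2) 4-5(w=3)}
step 3: add edge 3-4 (w=6); MST = {1-2(w=2) 3-4(w=6) 4-5(w=3)}
step 4: add edge 2-5 (w=9); MST = {1-2(w=2) 2-5(w=9) 3-4(w=6) 4-5(w=3)}
step 5: add edge 0-4 (w=10); MST = {0-4(w=10) 1-2(w=2) 2-5(w=9) 3-4(w=6) 4-5(w=3)}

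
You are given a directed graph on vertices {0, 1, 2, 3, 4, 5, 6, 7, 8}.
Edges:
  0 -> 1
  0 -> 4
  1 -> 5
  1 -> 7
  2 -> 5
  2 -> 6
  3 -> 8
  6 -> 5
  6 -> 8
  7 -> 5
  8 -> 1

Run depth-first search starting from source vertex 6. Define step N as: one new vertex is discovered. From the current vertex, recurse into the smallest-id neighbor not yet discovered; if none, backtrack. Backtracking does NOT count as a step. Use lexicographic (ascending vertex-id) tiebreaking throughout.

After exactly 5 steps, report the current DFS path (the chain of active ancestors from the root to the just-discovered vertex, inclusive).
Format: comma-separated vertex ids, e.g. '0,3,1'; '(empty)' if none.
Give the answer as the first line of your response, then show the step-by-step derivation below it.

6,8,1,7

step 1: discover 6; path=6; order=6
step 2: discover 5; path=6>5; order=6,5
step 3: discover 8; path=6>8; order=6,5,8
step 4: discover 1; path=6>8>1; order=6,5,8,1
step 5: discover 7; path=6>8>1>7; order=6,5,8,1,7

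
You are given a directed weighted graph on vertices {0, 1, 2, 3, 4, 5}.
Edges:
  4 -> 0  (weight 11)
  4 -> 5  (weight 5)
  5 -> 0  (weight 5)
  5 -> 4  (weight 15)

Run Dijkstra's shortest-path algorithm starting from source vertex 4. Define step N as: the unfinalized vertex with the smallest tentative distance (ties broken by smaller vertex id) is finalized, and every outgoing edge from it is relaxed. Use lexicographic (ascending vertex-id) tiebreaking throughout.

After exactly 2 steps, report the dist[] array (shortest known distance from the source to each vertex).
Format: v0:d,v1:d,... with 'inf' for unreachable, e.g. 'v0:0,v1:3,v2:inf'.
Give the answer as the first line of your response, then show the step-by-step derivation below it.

v0:10,v1:inf,v2:inf,v3:inf,v4:0,v5:5

step 1: dist = v0:11,v1:inf,v2:inf,v3:inf,v4:0,v5:5
step 2: dist = v0:10,v1:inf,v2:inf,v3:inf,v4:0,v5:5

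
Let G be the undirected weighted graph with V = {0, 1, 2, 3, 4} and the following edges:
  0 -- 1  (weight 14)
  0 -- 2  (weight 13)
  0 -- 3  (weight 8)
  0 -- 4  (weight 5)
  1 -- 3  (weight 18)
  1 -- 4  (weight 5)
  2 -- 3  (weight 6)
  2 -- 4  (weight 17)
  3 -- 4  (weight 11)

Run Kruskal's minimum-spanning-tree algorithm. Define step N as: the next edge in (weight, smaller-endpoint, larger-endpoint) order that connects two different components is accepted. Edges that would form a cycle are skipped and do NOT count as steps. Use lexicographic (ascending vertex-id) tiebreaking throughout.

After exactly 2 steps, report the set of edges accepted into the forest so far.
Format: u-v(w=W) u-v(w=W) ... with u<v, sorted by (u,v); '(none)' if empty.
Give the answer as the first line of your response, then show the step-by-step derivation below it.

0-4(w=5) 1-4(w=5)

step 1: add edge 0-4 (w=5); MST = {0-4(w=5)}
step 2: add edge 1-4 (w=5); MST = {0-4(w=5) 1-4(w=5)}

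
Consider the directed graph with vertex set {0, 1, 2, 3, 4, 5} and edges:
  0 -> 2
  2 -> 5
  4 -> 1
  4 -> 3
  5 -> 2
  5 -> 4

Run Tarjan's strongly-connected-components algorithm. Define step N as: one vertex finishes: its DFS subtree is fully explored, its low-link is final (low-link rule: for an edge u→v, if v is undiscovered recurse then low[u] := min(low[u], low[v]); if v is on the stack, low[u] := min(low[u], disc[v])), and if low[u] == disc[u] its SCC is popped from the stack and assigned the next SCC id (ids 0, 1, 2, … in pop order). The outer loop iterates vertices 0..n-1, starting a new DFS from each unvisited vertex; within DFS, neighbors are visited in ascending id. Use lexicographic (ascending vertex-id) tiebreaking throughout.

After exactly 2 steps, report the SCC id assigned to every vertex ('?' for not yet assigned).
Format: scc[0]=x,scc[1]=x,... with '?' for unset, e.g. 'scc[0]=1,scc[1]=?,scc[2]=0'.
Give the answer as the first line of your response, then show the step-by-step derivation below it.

scc[0]=?,scc[1]=0,scc[2]=?,scc[3]=1,scc[4]=?,scc[5]=?

step 1: low=(low[0]=0,low[1]=4,low[2]=1,low[3]=?,low[4]=3,low[5]=1); scc=(scc[0]=?,scc[1]=0,scc[2]=?,scc[3]=?,scc[4]=?,scc[5]=?)
step 2: low=(low[0]=0,low[1]=4,low[2]=1,low[3]=5,low[4]=3,low[5]=1); scc=(scc[0]=?,scc[1]=0,scc[2]=?,scc[3]=1,scc[4]=?,scc[5]=?)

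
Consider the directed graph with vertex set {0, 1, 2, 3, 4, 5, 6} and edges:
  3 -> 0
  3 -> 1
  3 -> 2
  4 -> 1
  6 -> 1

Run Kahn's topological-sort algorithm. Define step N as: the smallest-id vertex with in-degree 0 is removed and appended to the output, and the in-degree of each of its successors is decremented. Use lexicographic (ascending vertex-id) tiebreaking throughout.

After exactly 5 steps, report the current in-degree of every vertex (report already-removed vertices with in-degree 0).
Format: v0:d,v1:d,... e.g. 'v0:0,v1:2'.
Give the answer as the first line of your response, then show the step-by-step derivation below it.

v0:0,v1:1,v2:0,v3:0,v4:0,v5:0,v6:0

step 1: output 3; order=[3]; indeg=(0,2,0,0,0,0,0)
step 2: output 0; order=[3,0]; indeg=(0,2,0,0,0,0,0)
step 3: output 2; order=[3,0,2]; indeg=(0,2,0,0,0,0,0)
step 4: output 4; order=[3,0,2,4]; indeg=(0,1,0,0,0,0,0)
step 5: output 5; order=[3,0,2,4,5]; indeg=(0,1,0,0,0,0,0)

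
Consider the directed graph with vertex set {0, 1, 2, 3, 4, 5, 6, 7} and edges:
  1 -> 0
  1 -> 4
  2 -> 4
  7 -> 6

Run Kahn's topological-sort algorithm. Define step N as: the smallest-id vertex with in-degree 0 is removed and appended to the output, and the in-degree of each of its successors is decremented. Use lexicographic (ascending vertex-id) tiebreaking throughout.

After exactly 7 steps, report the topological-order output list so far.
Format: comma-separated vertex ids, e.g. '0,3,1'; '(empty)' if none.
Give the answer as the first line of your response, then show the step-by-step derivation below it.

1,0,2,3,4,5,7

step 1: output 1; order=[1]; indeg=(0,0,0,0,1,0,1,0)
step 2: output 0; order=[1,0]; indeg=(0,0,0,0,1,0,1,0)
step 3: output 2; order=[1,0,2]; indeg=(0,0,0,0,0,0,1,0)
step 4: output 3; order=[1,0,2,3]; indeg=(0,0,0,0,0,0,1,0)
step 5: output 4; order=[1,0,2,3,4]; indeg=(0,0,0,0,0,0,1,0)
step 6: output 5; order=[1,0,2,3,4,5]; indeg=(0,0,0,0,0,0,1,0)
step 7: output 7; order=[1,0,2,3,4,5,7]; indeg=(0,0,0,0,0,0,0,0)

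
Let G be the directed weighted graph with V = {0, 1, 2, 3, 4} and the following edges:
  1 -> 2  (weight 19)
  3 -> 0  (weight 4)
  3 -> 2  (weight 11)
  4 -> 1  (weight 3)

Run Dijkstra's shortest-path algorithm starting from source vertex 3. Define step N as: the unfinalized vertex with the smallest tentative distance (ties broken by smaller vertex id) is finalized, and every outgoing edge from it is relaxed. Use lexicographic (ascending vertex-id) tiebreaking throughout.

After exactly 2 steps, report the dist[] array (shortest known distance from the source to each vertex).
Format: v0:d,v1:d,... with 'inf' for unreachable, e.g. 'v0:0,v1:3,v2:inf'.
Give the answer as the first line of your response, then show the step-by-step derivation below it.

v0:4,v1:inf,v2:11,v3:0,v4:inf

step 1: dist = v0:4,v1:inf,v2:11,v3:0,v4:inf
step 2: dist = v0:4,v1:inf,v2:11,v3:0,v4:inf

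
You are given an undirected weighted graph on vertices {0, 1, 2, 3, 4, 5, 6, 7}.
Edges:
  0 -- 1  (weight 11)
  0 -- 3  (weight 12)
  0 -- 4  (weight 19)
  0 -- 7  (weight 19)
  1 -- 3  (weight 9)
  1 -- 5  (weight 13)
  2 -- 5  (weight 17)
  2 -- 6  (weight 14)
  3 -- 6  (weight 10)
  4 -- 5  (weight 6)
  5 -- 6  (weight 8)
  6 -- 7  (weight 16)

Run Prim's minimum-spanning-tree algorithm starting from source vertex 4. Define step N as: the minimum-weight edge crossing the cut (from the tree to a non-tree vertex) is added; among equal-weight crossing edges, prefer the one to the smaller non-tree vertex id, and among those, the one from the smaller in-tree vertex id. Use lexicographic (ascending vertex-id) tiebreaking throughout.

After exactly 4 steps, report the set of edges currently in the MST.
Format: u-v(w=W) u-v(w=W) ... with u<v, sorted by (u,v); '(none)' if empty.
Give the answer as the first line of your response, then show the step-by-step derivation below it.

1-3(w=9) 3-6(w=10) 4-5(w=6) 5-6(w=8)

step 1: add edge 4-5 (w=6); MST = {4-5(w=6)}
step 2: add edge 5-6 (w=8); MST = {4-5(w=6) 5-6(w=8)}
step 3: add edge 3-6 (w=10); MST = {3-6(w=10) 4-5(w=6) 5-6(w=8)}
step 4: add edge 1-3 (w=9); MST = {1-3(w=9) 3-6(w=10) 4-5(w=6) 5-6(w=8)}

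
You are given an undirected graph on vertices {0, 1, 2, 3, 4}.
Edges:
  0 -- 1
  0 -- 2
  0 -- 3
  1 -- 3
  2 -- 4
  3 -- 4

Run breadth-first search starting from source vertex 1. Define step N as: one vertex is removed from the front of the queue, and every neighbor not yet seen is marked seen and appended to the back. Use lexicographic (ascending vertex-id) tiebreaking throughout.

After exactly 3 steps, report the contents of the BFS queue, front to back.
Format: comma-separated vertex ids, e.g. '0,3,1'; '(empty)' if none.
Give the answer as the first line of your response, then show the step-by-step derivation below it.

2,4

step 1: dequeue 1; queue=[0,3]; order=1
step 2: dequeue 0; queue=[3,2]; order=1,0
step 3: dequeue 3; queue=[2,4]; order=1,0,3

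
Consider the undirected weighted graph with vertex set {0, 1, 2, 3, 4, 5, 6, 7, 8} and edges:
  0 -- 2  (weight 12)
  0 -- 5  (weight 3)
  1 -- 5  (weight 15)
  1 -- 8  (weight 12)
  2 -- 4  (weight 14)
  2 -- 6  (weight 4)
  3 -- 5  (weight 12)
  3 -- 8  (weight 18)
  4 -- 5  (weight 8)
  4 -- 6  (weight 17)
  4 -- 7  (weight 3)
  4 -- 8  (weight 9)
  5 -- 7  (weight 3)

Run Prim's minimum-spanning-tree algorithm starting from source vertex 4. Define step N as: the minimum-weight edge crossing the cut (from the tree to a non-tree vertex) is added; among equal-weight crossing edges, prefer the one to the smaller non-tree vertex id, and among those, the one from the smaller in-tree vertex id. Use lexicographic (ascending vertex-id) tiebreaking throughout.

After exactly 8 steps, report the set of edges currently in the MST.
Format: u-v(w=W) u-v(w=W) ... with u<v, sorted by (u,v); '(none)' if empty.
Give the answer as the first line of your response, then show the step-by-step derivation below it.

0-2(w=12) 0-5(w=3) 1-8(w=12) 2-6(w=4) 3-5(w=12) 4-7(w=3) 4-8(w=9) 5-7(w=3)

step 1: add edge 4-7 (w=3); MST = {4-7(w=3)}
step 2: add edge 5-7 (w=3); MST = {4-7(w=3) 5-7(w=3)}
step 3: add edge 0-5 (w=3); MST = {0-5(w=3) 4-7(w=3) 5-7(w=3)}
step 4: add edge 4-8 (w=9); MST = {0-5(w=3) 4-7(w=3) 4-8(w=9) 5-7(w=3)}
step 5: add edge 1-8 (w=12); MST = {0-5(w=3) 1-8(w=12) 4-7(w=3) 4-8(w=9) 5-7(w=3)}
step 6: add edge 0-2 (w=12); MST = {0-2(w=12) 0-5(w=3) 1-8(w=12) 4-7(w=3) 4-8(w=9) 5-7(w=3)}
step 7: add edge 2-6 (w=4); MST = {0-2(w=12) 0-5(w=3) 1-8(w=12) 2-6(w=4) 4-7(w=3) 4-8(w=9) 5-7(w=3)}
step 8: add edge 3-5 (w=12); MST = {0-2(w=12) 0-5(w=3) 1-8(w=12) 2-6(w=4) 3-5(w=12) 4-7(w=3) 4-8(w=9) 5-7(w=3)}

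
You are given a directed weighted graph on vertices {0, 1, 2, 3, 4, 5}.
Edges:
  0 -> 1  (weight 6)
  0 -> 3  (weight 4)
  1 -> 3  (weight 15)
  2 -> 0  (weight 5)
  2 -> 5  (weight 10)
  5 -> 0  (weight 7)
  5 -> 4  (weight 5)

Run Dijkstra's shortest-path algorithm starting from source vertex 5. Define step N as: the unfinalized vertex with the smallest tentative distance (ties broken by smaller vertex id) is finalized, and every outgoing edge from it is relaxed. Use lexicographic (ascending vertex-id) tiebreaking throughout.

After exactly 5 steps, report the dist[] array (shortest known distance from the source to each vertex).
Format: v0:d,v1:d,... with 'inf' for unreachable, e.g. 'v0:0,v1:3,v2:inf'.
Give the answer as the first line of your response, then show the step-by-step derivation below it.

v0:7,v1:13,v2:inf,v3:11,v4:5,v5:0

step 1: dist = v0:7,v1:inf,v2:inf,v3:inf,v4:5,v5:0
step 2: dist = v0:7,v1:inf,v2:inf,v3:inf,v4:5,v5:0
step 3: dist = v0:7,v1:13,v2:inf,v3:11,v4:5,v5:0
step 4: dist = v0:7,v1:13,v2:inf,v3:11,v4:5,v5:0
step 5: dist = v0:7,v1:13,v2:inf,v3:11,v4:5,v5:0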